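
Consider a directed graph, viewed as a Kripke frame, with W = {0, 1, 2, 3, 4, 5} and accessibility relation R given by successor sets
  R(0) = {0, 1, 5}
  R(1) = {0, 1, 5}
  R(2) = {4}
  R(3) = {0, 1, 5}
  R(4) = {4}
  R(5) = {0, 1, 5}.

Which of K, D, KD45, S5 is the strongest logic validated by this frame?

KD45

Serial (axiom D): yes — every world has a successor (e.g. 0 R 0).
Euclidean (axiom 5): yes — any two successors of a common world are R-related.
Transitive (axiom 4): yes — every two-step R-path is closed by a direct edge.
Reflexive (axiom T): no — 2 is not related to itself.
So F validates K, D, KD45; S5 would additionally require R to be reflexive. The strongest is KD45.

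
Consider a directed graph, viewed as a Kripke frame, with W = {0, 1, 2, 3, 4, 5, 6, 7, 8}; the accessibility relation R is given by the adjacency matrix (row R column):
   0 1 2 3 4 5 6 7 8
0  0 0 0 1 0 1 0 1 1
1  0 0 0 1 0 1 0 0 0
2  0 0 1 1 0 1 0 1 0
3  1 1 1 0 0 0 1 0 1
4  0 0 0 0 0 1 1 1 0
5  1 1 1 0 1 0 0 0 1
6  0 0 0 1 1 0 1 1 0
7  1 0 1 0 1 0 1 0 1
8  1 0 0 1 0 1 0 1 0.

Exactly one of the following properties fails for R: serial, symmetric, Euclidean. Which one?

Serial: yes — every world has a successor (e.g. 0 R 3).
Symmetric: yes — every pair in R has its reverse in R.
Euclidean: no — 0 R 3 and 0 R 5, but not 3 R 5.
Only Euclidean fails.

Euclidean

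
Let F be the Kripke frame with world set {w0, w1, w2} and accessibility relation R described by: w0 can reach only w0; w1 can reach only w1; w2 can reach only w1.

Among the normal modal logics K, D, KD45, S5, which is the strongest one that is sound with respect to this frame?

Serial (axiom D): yes — every world has a successor (e.g. w0 R w0).
Euclidean (axiom 5): yes — any two successors of a common world are R-related.
Transitive (axiom 4): yes — every two-step R-path is closed by a direct edge.
Reflexive (axiom T): no — w2 is not related to itself.
So F validates K, D, KD45; S5 would additionally require R to be reflexive. The strongest is KD45.

KD45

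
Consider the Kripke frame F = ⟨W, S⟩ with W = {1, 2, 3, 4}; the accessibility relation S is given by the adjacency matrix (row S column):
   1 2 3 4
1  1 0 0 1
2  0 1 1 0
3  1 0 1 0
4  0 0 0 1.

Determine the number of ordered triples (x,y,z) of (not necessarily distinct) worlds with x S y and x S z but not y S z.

Enumerating: (1,4,1), (2,3,2), (3,1,3).

3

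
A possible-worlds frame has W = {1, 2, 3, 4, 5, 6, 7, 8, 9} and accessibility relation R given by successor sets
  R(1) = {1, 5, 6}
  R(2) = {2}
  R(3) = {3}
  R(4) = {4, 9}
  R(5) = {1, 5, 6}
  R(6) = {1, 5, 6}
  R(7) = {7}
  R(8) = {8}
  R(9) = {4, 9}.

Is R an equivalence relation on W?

Yes

Reflexive: yes — every world is R-related to itself.
Symmetric: yes — every pair in R has its reverse in R.
Transitive: yes — every two-step R-path is closed by a direct edge.
So R is an equivalence relation.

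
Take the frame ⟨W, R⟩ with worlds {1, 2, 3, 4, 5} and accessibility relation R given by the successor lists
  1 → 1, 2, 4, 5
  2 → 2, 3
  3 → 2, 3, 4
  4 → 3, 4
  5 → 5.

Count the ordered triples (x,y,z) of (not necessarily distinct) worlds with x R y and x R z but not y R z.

Enumerating: (1,2,1), (1,2,4), (1,2,5), (1,4,1), (1,4,2), (1,4,5), (1,5,1), (1,5,2), (1,5,4), (3,2,4), (3,4,2).

11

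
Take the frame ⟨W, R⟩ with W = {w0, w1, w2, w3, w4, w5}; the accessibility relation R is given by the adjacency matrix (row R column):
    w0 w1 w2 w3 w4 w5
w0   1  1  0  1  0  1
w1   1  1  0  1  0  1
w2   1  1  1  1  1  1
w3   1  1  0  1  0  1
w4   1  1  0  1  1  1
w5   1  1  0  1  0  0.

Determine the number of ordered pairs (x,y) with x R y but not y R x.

9

Enumerating: (w2,w0), (w2,w1), (w2,w3), (w2,w4), (w2,w5), (w4,w0), (w4,w1), (w4,w3), (w4,w5).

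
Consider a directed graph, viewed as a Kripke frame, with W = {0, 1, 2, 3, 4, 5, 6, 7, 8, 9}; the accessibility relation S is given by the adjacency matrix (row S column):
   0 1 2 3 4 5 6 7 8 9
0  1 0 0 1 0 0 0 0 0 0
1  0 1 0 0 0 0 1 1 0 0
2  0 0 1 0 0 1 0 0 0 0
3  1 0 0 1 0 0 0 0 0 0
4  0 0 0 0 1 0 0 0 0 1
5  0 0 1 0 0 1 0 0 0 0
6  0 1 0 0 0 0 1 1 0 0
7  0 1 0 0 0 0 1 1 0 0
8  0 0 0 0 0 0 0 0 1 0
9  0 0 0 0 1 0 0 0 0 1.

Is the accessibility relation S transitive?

Yes

Transitive: yes — every two-step S-path is closed by a direct edge.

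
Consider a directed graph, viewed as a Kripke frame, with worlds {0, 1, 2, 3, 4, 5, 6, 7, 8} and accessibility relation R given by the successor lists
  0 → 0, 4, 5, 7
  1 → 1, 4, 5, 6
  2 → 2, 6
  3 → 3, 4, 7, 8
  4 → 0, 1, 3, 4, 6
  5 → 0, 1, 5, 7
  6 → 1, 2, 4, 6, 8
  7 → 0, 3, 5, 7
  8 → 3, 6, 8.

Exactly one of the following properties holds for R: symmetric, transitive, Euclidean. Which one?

Symmetric: yes — every pair in R has its reverse in R.
Transitive: no — 0 R 4 and 4 R 1, but not 0 R 1.
Euclidean: no — 0 R 4 and 0 R 5, but not 4 R 5.
Only symmetric holds.

symmetric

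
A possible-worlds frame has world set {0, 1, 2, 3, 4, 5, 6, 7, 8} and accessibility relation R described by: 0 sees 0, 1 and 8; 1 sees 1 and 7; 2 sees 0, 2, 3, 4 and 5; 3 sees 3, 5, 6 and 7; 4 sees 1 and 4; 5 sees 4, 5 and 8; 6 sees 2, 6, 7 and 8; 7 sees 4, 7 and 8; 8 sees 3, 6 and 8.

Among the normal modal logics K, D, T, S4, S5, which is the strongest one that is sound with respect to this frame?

T

Serial (axiom D): yes — every world has a successor (e.g. 0 R 0).
Reflexive (axiom T): yes — every world is R-related to itself.
Transitive (axiom 4): no — 0 R 1 and 1 R 7, but not 0 R 7.
Euclidean (axiom 5): no — 0 R 1 and 0 R 8, but not 1 R 8.
So F validates K, D, T; S4 would additionally require R to be transitive. The strongest is T.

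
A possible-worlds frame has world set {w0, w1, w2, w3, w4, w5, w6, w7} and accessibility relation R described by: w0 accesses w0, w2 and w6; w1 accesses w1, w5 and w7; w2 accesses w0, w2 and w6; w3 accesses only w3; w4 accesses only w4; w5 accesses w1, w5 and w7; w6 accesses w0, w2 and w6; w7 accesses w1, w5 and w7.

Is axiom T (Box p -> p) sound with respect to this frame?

Axiom T corresponds to the accessibility relation being reflexive.
Reflexive: yes — every world is R-related to itself.

Yes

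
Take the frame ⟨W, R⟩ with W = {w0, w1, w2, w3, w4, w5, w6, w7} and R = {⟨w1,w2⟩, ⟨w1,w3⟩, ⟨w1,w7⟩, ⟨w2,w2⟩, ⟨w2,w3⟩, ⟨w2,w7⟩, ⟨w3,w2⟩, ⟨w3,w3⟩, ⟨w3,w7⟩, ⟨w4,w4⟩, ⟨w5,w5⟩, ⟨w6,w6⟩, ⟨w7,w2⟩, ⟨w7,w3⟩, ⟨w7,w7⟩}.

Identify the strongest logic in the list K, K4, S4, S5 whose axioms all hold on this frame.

K4

Transitive (axiom 4): yes — every two-step R-path is closed by a direct edge.
Reflexive (axiom T): no — w0 is not related to itself.
Euclidean (axiom 5): yes — any two successors of a common world are R-related.
So F validates K, K4; S4 would additionally require R to be reflexive. The strongest is K4.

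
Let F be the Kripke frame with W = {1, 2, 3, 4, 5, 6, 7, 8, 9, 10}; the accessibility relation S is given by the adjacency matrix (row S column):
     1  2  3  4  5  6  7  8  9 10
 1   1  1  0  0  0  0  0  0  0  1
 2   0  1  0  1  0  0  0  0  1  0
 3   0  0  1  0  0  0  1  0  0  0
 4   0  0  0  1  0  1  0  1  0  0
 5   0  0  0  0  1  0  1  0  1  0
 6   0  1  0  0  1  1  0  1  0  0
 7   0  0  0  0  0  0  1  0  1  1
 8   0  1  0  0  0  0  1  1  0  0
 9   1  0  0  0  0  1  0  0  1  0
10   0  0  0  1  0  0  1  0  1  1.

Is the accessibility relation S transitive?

No

Transitive: no — 1 S 10 and 10 S 4, but not 1 S 4.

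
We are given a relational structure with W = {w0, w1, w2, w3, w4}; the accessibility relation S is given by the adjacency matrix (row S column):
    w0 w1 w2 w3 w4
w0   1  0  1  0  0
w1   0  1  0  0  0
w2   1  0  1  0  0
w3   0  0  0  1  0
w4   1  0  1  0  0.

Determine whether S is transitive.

Transitive: yes — every two-step S-path is closed by a direct edge.

Yes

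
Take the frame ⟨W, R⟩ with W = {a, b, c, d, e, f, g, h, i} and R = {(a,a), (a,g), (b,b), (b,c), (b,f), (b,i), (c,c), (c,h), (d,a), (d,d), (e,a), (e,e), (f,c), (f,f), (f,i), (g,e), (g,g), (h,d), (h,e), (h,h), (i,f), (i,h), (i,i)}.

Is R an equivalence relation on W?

Reflexive: yes — every world is R-related to itself.
Symmetric: no — a R g but not g R a.
Transitive: no — a R g and g R e, but not a R e.
So R is not an equivalence relation.

No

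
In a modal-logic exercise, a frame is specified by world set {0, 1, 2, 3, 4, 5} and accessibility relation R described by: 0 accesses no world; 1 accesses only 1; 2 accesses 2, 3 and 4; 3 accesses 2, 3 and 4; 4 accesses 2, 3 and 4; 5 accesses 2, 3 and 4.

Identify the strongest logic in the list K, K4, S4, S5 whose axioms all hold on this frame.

K4

Transitive (axiom 4): yes — every two-step R-path is closed by a direct edge.
Reflexive (axiom T): no — 0 is not related to itself.
Euclidean (axiom 5): yes — any two successors of a common world are R-related.
So F validates K, K4; S4 would additionally require R to be reflexive. The strongest is K4.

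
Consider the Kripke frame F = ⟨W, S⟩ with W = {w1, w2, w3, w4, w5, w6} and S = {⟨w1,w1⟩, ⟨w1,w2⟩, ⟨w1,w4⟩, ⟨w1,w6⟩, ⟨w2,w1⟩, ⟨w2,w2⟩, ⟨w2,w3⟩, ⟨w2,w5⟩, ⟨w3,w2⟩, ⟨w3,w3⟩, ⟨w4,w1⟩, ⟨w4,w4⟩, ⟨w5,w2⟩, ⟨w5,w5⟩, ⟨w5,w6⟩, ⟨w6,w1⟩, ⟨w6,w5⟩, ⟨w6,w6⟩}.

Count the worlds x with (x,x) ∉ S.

S is reflexive; there are no such worlds.

0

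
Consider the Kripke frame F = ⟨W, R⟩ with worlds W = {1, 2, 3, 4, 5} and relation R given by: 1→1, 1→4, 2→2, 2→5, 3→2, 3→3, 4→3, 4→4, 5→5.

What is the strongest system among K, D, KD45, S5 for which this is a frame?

Serial (axiom D): yes — every world has a successor (e.g. 1 R 1).
Euclidean (axiom 5): no — 1 R 4 and 1 R 1, but not 4 R 1.
Transitive (axiom 4): no — 1 R 4 and 4 R 3, but not 1 R 3.
Reflexive (axiom T): yes — every world is R-related to itself.
So F validates K, D; KD45 would additionally require R to be Euclidean and transitive. The strongest is D.

D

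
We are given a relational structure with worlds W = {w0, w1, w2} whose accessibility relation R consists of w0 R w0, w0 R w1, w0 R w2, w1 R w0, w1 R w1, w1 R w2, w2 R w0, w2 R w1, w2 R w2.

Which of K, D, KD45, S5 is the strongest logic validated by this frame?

Serial (axiom D): yes — every world has a successor (e.g. w0 R w0).
Euclidean (axiom 5): yes — any two successors of a common world are R-related.
Transitive (axiom 4): yes — every two-step R-path is closed by a direct edge.
Reflexive (axiom T): yes — every world is R-related to itself.
So F validates K, D, KD45, S5. The strongest is S5.

S5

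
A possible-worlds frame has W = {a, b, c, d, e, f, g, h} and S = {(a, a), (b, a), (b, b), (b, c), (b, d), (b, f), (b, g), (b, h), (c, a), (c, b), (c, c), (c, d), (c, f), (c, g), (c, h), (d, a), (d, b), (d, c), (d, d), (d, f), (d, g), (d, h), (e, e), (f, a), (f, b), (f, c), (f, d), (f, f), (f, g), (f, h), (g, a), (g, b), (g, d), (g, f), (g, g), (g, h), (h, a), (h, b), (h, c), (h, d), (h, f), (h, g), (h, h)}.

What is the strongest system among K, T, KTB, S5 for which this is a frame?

T

Reflexive (axiom T): yes — every world is S-related to itself.
Symmetric (axiom B): no — b S a but not a S b.
Euclidean (axiom 5): no — b S a and b S c, but not a S c.
So F validates K, T; KTB would additionally require S to be symmetric. The strongest is T.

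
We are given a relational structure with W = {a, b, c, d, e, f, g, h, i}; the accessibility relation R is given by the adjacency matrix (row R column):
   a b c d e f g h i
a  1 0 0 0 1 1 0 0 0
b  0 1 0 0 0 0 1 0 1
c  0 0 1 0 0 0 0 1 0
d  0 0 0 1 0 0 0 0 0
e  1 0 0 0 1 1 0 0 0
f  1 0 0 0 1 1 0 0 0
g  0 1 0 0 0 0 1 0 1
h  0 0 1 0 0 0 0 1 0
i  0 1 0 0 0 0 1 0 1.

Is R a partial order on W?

Reflexive: yes — every world is R-related to itself.
Transitive: yes — every two-step R-path is closed by a direct edge.
Antisymmetric: no — a R e and e R a with a ≠ e.
So R is not a partial order.

No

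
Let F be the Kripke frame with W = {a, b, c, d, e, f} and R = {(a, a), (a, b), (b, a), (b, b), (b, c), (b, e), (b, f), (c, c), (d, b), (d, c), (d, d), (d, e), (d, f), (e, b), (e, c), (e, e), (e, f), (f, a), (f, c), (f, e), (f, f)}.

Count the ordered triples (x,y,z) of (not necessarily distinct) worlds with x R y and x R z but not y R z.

28

Enumerating: (b,a,c), (b,a,e), (b,a,f), (b,c,a), (b,c,b), (b,c,e), (b,c,f), (b,e,a), (b,f,b), (d,b,d), (d,c,b), (d,c,d), … and 16 more.
Total: 28.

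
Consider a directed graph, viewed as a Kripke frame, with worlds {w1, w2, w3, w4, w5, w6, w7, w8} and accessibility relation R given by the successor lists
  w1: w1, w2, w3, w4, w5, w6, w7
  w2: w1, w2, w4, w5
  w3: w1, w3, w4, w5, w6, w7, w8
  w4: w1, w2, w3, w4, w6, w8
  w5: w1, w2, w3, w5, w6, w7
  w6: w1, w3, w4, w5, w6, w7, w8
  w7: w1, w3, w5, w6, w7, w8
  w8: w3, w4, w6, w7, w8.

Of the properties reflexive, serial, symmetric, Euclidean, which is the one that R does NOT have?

Euclidean

Reflexive: yes — every world is R-related to itself.
Serial: yes — every world has a successor (e.g. w1 R w1).
Symmetric: yes — every pair in R has its reverse in R.
Euclidean: no — w1 R w2 and w1 R w3, but not w2 R w3.
Only Euclidean fails.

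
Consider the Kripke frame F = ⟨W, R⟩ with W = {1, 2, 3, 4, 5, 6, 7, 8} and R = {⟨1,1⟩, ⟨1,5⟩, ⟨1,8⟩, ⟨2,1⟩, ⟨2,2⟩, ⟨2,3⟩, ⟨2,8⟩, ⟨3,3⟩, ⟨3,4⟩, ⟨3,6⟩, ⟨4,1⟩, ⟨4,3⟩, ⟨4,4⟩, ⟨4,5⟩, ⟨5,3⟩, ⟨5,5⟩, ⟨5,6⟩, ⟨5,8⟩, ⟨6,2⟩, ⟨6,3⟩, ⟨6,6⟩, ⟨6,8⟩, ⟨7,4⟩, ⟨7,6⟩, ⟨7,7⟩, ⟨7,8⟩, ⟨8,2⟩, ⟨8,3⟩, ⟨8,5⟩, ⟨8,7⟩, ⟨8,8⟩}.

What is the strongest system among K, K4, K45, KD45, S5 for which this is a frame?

Transitive (axiom 4): no — 1 R 5 and 5 R 3, but not 1 R 3.
Euclidean (axiom 5): no — 2 R 1 and 2 R 3, but not 1 R 3.
Serial (axiom D): yes — every world has a successor (e.g. 1 R 1).
Reflexive (axiom T): yes — every world is R-related to itself.
So F validates K; K4 would additionally require R to be transitive. The strongest is K.

K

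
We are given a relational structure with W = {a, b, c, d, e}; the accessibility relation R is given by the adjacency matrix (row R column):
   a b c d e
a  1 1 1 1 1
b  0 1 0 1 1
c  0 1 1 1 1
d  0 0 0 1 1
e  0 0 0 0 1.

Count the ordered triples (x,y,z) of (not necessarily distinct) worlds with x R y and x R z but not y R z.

Enumerating: (a,b,a), (a,b,c), (a,c,a), (a,d,a), (a,d,b), (a,d,c), (a,e,a), (a,e,b), (a,e,c), (a,e,d), (b,d,b), (b,e,b), … and 8 more.
Total: 20.

20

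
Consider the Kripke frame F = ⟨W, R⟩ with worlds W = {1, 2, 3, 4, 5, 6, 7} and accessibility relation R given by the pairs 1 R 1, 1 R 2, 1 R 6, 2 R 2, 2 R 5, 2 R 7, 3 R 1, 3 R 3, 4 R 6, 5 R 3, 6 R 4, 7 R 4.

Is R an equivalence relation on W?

Reflexive: no — 4 is not related to itself.
Symmetric: no — 1 R 2 but not 2 R 1.
Transitive: no — 1 R 2 and 2 R 5, but not 1 R 5.
So R is not an equivalence relation.

No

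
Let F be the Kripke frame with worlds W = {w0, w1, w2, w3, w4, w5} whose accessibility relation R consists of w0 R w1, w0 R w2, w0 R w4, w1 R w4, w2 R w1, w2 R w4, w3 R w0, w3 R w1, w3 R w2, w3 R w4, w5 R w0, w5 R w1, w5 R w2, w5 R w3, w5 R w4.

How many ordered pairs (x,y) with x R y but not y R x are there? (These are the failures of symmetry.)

Enumerating: (w0,w1), (w0,w2), (w0,w4), (w1,w4), (w2,w1), (w2,w4), (w3,w0), (w3,w1), (w3,w2), (w3,w4), (w5,w0), (w5,w1), (w5,w2), (w5,w3), (w5,w4).

15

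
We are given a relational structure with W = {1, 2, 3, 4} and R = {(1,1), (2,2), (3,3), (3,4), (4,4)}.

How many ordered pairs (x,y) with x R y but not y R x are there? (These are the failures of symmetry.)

1

Enumerating: (3,4).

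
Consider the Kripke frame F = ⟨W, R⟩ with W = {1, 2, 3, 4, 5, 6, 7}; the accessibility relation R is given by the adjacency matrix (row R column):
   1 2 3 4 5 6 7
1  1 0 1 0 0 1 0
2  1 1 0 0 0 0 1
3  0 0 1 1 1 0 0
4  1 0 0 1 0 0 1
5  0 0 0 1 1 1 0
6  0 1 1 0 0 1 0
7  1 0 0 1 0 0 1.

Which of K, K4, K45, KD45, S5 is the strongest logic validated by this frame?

Transitive (axiom 4): no — 1 R 3 and 3 R 4, but not 1 R 4.
Euclidean (axiom 5): no — 1 R 3 and 1 R 6, but not 3 R 6.
Serial (axiom D): yes — every world has a successor (e.g. 1 R 1).
Reflexive (axiom T): yes — every world is R-related to itself.
So F validates K; K4 would additionally require R to be transitive. The strongest is K.

K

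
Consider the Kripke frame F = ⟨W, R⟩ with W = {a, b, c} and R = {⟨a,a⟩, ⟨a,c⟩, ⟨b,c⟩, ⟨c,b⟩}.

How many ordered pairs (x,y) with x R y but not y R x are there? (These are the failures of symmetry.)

1

Enumerating: (a,c).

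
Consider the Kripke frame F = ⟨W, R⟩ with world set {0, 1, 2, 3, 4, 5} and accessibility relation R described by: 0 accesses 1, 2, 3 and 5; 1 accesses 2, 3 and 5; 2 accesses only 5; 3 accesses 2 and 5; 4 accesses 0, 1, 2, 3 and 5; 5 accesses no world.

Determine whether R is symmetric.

No

Symmetric: no — 0 R 1 but not 1 R 0.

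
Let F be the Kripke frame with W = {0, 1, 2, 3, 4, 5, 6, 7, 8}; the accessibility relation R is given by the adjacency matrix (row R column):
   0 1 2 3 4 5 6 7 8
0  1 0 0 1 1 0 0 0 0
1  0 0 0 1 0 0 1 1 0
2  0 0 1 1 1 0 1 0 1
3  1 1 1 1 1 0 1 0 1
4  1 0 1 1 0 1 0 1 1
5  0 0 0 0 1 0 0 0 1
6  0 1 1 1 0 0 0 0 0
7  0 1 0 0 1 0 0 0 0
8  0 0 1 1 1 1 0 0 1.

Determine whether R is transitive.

Transitive: no — 0 R 3 and 3 R 1, but not 0 R 1.

No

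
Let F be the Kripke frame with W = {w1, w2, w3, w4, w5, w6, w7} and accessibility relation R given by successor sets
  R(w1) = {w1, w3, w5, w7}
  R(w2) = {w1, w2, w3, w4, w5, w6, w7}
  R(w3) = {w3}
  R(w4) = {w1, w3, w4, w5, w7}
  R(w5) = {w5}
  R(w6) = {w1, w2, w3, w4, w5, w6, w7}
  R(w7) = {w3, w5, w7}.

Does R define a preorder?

Reflexive: yes — every world is R-related to itself.
Transitive: yes — every two-step R-path is closed by a direct edge.
So R is a preorder.

Yes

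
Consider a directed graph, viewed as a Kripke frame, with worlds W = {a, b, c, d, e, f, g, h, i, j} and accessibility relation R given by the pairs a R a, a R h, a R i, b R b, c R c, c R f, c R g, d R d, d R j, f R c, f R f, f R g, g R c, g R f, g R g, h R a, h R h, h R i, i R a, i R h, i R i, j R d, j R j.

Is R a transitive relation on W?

Yes

Transitive: yes — every two-step R-path is closed by a direct edge.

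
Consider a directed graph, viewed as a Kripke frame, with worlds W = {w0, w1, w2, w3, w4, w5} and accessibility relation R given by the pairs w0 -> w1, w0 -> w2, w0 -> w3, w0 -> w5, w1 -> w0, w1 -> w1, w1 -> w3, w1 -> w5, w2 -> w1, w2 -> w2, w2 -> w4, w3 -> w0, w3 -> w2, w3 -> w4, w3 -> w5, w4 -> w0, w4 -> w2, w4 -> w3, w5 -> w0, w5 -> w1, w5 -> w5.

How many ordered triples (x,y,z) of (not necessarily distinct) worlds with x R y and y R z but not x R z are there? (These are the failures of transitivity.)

27

Enumerating: (w0,w1,w0), (w0,w2,w4), (w0,w3,w0), (w0,w3,w4), (w0,w5,w0), (w1,w0,w2), (w1,w3,w2), (w1,w3,w4), (w2,w1,w0), (w2,w1,w3), (w2,w1,w5), (w2,w4,w0), … and 15 more.
Total: 27.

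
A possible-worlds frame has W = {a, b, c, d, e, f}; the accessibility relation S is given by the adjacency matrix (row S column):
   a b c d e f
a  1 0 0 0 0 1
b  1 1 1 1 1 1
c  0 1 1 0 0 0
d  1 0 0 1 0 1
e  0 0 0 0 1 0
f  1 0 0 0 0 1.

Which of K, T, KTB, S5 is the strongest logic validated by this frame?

Reflexive (axiom T): yes — every world is S-related to itself.
Symmetric (axiom B): no — b S a but not a S b.
Euclidean (axiom 5): no — b S a and b S c, but not a S c.
So F validates K, T; KTB would additionally require S to be symmetric. The strongest is T.

T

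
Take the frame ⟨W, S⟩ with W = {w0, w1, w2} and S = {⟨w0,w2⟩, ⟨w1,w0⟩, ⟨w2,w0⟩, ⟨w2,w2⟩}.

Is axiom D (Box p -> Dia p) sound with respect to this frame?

The schema D characterises exactly the serial frames.
Serial: yes — every world has a successor (e.g. w0 S w2).

Yes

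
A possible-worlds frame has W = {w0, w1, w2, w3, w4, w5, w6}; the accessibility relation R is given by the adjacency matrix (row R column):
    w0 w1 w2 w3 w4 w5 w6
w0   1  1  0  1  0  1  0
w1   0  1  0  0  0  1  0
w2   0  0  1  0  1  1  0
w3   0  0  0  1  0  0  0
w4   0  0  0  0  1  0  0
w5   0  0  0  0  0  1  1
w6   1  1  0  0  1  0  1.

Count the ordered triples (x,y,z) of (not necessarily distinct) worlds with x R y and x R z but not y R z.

Enumerating: (w0,w1,w0), (w0,w1,w3), (w0,w3,w0), (w0,w3,w1), (w0,w3,w5), (w0,w5,w0), (w0,w5,w1), (w0,w5,w3), (w1,w5,w1), (w2,w4,w2), (w2,w4,w5), (w2,w5,w2), … and 10 more.
Total: 22.

22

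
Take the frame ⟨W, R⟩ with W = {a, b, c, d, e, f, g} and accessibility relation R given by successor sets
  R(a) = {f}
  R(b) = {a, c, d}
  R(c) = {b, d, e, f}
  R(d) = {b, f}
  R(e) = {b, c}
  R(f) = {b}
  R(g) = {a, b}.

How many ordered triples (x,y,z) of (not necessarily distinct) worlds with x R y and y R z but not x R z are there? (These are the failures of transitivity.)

24

Enumerating: (a,f,b), (b,a,f), (b,c,b), (b,c,e), (b,c,f), (b,d,b), (b,d,f), (c,b,a), (c,b,c), (c,e,c), (d,b,a), (d,b,c), … and 12 more.
Total: 24.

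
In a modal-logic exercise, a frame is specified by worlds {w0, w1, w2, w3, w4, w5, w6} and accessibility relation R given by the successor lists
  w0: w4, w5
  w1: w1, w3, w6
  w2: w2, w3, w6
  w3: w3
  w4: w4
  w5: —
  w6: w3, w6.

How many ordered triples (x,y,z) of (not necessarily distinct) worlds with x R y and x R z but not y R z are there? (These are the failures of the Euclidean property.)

10

Enumerating: (w0,w4,w5), (w0,w5,w4), (w0,w5,w5), (w1,w3,w1), (w1,w3,w6), (w1,w6,w1), (w2,w3,w2), (w2,w3,w6), (w2,w6,w2), (w6,w3,w6).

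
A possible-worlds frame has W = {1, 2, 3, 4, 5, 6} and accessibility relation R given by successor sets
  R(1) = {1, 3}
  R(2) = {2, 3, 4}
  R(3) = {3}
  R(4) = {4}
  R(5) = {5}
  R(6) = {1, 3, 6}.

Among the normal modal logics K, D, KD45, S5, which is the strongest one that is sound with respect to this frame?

Serial (axiom D): yes — every world has a successor (e.g. 1 R 1).
Euclidean (axiom 5): no — 2 R 3 and 2 R 4, but not 3 R 4.
Transitive (axiom 4): yes — every two-step R-path is closed by a direct edge.
Reflexive (axiom T): yes — every world is R-related to itself.
So F validates K, D; KD45 would additionally require R to be Euclidean. The strongest is D.

D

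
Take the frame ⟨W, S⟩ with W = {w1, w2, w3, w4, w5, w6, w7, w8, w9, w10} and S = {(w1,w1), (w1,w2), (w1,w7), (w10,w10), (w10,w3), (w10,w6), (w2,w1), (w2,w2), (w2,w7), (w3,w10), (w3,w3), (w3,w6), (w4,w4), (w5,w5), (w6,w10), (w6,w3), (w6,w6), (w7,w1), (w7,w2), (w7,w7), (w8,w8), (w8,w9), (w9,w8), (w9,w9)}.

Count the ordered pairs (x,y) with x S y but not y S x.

0

S is symmetric; there are no such tuples.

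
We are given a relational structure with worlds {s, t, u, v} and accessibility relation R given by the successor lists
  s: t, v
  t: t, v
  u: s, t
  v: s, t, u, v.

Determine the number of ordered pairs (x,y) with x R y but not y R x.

4

Enumerating: (s,t), (u,s), (u,t), (v,u).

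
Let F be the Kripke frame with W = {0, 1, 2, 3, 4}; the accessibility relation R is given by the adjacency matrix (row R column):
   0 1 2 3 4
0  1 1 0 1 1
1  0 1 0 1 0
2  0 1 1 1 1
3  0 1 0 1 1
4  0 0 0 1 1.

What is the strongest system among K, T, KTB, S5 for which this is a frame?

Reflexive (axiom T): yes — every world is R-related to itself.
Symmetric (axiom B): no — 0 R 1 but not 1 R 0.
Euclidean (axiom 5): no — 0 R 1 and 0 R 4, but not 1 R 4.
So F validates K, T; KTB would additionally require R to be symmetric. The strongest is T.

T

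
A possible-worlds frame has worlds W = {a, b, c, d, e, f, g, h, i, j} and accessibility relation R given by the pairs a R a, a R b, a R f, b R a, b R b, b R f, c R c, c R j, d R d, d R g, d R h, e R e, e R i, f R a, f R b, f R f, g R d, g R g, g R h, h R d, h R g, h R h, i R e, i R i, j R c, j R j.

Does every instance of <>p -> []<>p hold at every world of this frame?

Yes

By correspondence theory, 5 is valid on a frame iff R is Euclidean.
Euclidean: yes — any two successors of a common world are R-related.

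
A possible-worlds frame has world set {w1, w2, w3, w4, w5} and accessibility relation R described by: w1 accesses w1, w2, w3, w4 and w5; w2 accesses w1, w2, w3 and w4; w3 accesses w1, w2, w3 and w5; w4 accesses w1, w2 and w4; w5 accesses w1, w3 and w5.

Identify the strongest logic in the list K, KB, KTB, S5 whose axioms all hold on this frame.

Symmetric (axiom B): yes — every pair in R has its reverse in R.
Reflexive (axiom T): yes — every world is R-related to itself.
Euclidean (axiom 5): no — w1 R w2 and w1 R w5, but not w2 R w5.
So F validates K, KB, KTB; S5 would additionally require R to be Euclidean. The strongest is KTB.

KTB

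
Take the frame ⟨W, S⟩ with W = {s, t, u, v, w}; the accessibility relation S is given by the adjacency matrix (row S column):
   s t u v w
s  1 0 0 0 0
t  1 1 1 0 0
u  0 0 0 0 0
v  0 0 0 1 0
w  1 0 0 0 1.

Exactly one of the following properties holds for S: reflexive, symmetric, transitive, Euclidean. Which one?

Reflexive: no — u is not related to itself.
Symmetric: no — t S s but not s S t.
Transitive: yes — every two-step S-path is closed by a direct edge.
Euclidean: no — t S s and t S u, but not s S u.
Only transitive holds.

transitive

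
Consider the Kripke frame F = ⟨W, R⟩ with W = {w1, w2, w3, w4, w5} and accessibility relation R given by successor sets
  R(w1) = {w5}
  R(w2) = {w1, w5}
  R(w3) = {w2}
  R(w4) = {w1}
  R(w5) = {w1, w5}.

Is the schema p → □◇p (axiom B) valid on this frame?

By correspondence theory, B is valid on a frame iff R is symmetric.
Symmetric: no — w2 R w1 but not w1 R w2.

No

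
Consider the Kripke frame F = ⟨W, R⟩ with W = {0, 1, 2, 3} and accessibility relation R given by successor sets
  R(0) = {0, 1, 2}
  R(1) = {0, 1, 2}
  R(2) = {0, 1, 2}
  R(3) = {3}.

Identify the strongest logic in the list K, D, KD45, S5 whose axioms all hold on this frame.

Serial (axiom D): yes — every world has a successor (e.g. 0 R 0).
Euclidean (axiom 5): yes — any two successors of a common world are R-related.
Transitive (axiom 4): yes — every two-step R-path is closed by a direct edge.
Reflexive (axiom T): yes — every world is R-related to itself.
So F validates K, D, KD45, S5. The strongest is S5.

S5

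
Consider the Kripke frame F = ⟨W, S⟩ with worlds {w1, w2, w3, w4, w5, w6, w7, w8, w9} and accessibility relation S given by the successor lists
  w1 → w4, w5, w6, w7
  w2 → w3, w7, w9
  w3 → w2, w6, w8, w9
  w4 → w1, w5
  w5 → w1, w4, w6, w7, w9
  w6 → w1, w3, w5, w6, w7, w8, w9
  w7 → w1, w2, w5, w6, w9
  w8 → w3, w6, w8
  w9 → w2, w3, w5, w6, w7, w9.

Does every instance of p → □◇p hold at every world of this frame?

By correspondence theory, B is valid on a frame iff S is symmetric.
Symmetric: yes — every pair in S has its reverse in S.

Yes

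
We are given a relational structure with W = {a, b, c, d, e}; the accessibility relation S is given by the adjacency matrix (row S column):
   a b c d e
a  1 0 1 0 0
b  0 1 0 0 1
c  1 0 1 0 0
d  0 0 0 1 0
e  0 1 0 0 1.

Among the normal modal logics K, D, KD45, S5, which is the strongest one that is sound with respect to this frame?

Serial (axiom D): yes — every world has a successor (e.g. a S a).
Euclidean (axiom 5): yes — any two successors of a common world are S-related.
Transitive (axiom 4): yes — every two-step S-path is closed by a direct edge.
Reflexive (axiom T): yes — every world is S-related to itself.
So F validates K, D, KD45, S5. The strongest is S5.

S5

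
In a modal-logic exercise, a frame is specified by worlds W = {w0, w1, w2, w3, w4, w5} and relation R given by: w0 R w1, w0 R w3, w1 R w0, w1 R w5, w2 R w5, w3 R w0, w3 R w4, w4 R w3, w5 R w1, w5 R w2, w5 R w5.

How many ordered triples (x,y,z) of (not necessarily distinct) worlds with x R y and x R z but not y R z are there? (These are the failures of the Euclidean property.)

16

Enumerating: (w0,w1,w1), (w0,w1,w3), (w0,w3,w1), (w0,w3,w3), (w1,w0,w0), (w1,w0,w5), (w1,w5,w0), (w3,w0,w0), (w3,w0,w4), (w3,w4,w0), (w3,w4,w4), (w4,w3,w3), (w5,w1,w1), (w5,w1,w2), (w5,w2,w1), (w5,w2,w2).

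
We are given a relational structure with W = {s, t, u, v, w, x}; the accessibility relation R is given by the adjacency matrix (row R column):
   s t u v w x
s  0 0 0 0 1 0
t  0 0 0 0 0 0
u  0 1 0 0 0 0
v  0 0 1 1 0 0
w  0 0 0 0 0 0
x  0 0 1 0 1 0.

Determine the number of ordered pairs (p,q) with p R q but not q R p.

5

Enumerating: (s,w), (u,t), (v,u), (x,u), (x,w).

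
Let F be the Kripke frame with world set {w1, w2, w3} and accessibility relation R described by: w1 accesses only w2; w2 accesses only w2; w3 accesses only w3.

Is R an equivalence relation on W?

No

Reflexive: no — w1 is not related to itself.
Symmetric: no — w1 R w2 but not w2 R w1.
Transitive: yes — every two-step R-path is closed by a direct edge.
So R is not an equivalence relation.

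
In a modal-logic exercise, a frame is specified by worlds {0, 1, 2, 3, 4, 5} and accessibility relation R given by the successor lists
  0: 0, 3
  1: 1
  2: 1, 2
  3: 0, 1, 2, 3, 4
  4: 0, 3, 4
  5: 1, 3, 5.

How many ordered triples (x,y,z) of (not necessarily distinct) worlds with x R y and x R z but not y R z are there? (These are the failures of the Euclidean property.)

Enumerating: (2,1,2), (3,0,1), (3,0,2), (3,0,4), (3,1,0), (3,1,2), (3,1,3), (3,1,4), (3,2,0), (3,2,3), (3,2,4), (3,4,1), (3,4,2), (4,0,4), (5,1,3), (5,1,5), (5,3,5).

17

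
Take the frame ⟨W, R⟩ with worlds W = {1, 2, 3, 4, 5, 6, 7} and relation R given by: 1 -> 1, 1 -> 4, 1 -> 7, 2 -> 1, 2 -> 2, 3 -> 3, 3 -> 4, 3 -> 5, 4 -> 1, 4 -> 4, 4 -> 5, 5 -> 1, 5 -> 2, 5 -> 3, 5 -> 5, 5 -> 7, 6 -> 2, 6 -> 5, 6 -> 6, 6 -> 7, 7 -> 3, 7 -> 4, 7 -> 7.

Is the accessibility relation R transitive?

Transitive: no — 1 R 4 and 4 R 5, but not 1 R 5.

No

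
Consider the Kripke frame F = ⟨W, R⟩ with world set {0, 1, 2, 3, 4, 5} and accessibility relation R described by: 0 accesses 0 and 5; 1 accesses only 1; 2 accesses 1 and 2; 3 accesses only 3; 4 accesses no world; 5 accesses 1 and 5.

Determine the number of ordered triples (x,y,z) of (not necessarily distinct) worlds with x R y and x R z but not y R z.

Enumerating: (0,5,0), (2,1,2), (5,1,5).

3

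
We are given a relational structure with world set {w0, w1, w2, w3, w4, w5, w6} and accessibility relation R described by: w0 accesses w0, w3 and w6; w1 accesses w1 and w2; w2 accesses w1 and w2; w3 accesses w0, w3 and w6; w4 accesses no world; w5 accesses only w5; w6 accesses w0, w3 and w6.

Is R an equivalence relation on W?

Reflexive: no — w4 is not related to itself.
Symmetric: yes — every pair in R has its reverse in R.
Transitive: yes — every two-step R-path is closed by a direct edge.
So R is not an equivalence relation.

No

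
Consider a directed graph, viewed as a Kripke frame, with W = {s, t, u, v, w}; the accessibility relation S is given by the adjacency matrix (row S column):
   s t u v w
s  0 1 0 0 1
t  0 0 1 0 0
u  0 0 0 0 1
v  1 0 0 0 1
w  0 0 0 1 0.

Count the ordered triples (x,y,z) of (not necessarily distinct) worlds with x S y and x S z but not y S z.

Enumerating: (s,t,t), (s,t,w), (s,w,t), (s,w,w), (t,u,u), (u,w,w), (v,s,s), (v,w,s), (v,w,w), (w,v,v).

10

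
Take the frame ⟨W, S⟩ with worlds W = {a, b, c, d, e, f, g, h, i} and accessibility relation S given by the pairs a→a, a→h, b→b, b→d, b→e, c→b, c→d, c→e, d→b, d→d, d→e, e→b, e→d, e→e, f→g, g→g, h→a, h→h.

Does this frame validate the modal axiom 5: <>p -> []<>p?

Yes

The schema 5 characterises exactly the Euclidean frames.
Euclidean: yes — any two successors of a common world are S-related.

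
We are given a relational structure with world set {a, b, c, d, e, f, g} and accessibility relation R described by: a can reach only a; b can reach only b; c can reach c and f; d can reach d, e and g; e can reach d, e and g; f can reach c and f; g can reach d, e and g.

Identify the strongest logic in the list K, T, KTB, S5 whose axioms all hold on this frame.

Reflexive (axiom T): yes — every world is R-related to itself.
Symmetric (axiom B): yes — every pair in R has its reverse in R.
Euclidean (axiom 5): yes — any two successors of a common world are R-related.
So F validates K, T, KTB, S5. The strongest is S5.

S5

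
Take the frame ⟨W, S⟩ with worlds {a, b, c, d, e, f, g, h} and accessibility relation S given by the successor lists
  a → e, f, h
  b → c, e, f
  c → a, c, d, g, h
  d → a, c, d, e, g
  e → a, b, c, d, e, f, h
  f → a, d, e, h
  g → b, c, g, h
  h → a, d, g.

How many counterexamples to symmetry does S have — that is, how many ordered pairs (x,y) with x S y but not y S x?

Enumerating: (b,c), (b,f), (c,a), (c,h), (d,a), (d,g), (e,c), (e,h), (f,d), (f,h), (g,b), (h,d).

12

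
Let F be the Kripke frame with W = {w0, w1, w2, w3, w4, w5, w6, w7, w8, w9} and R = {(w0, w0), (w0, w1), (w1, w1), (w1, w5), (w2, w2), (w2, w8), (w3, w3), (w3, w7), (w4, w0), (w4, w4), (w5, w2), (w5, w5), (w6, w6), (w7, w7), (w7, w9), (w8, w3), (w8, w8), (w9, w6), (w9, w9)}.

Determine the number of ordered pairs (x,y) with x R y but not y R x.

9

Enumerating: (w0,w1), (w1,w5), (w2,w8), (w3,w7), (w4,w0), (w5,w2), (w7,w9), (w8,w3), (w9,w6).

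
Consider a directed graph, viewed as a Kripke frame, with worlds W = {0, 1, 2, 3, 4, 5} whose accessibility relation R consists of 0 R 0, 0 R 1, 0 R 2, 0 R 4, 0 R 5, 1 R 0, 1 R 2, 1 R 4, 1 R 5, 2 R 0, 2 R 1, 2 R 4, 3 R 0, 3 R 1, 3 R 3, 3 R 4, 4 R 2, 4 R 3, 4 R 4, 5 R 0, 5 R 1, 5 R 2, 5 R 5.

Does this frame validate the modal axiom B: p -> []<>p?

No

Axiom B corresponds to the accessibility relation being symmetric.
Symmetric: no — 0 R 4 but not 4 R 0.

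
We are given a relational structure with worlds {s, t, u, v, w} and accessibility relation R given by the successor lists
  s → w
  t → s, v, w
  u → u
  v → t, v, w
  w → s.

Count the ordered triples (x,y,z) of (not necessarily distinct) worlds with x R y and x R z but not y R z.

11

Enumerating: (s,w,w), (t,s,s), (t,s,v), (t,v,s), (t,w,v), (t,w,w), (v,t,t), (v,w,t), (v,w,v), (v,w,w), (w,s,s).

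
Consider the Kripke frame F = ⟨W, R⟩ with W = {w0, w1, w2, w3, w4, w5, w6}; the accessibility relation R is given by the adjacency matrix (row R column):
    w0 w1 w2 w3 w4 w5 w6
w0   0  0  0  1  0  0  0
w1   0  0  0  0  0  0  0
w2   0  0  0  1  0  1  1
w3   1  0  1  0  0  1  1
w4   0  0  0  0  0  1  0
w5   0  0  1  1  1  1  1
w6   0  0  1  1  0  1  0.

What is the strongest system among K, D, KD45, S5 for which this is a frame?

K

Serial (axiom D): no — w1 has no R-successor.
Euclidean (axiom 5): no — w3 R w0 and w3 R w2, but not w0 R w2.
Transitive (axiom 4): no — w0 R w3 and w3 R w2, but not w0 R w2.
Reflexive (axiom T): no — w0 is not related to itself.
So F validates K; D would additionally require R to be serial. The strongest is K.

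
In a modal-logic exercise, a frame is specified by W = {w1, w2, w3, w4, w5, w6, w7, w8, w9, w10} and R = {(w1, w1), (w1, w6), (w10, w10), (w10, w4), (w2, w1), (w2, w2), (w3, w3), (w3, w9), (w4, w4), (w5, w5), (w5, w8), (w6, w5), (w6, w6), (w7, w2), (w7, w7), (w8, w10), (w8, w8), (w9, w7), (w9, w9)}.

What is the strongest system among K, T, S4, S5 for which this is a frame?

Reflexive (axiom T): yes — every world is R-related to itself.
Transitive (axiom 4): no — w1 R w6 and w6 R w5, but not w1 R w5.
Euclidean (axiom 5): no — w1 R w6 and w1 R w1, but not w6 R w1.
So F validates K, T; S4 would additionally require R to be transitive. The strongest is T.

T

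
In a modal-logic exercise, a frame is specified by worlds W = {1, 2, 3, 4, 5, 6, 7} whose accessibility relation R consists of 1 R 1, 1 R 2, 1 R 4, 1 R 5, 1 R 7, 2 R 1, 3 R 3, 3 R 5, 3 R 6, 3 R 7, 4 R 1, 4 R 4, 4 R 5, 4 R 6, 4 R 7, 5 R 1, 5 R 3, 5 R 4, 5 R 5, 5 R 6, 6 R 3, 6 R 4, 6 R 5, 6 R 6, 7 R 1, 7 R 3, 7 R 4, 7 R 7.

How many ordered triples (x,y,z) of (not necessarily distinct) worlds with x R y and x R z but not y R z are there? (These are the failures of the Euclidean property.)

31

Enumerating: (1,2,2), (1,2,4), (1,2,5), (1,2,7), (1,4,2), (1,5,2), (1,5,7), (1,7,2), (1,7,5), (3,5,7), (3,6,7), (3,7,5), … and 19 more.
Total: 31.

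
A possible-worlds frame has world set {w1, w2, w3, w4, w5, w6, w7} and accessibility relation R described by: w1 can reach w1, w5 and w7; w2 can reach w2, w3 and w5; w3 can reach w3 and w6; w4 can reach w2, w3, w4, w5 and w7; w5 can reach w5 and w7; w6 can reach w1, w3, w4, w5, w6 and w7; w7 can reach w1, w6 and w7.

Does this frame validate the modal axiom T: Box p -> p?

By correspondence theory, T is valid on a frame iff R is reflexive.
Reflexive: yes — every world is R-related to itself.

Yes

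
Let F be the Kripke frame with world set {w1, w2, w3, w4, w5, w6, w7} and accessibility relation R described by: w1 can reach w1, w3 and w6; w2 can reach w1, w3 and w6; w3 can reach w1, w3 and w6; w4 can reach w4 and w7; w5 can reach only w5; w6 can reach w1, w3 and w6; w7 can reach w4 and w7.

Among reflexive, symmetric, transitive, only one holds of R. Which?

transitive

Reflexive: no — w2 is not related to itself.
Symmetric: no — w2 R w1 but not w1 R w2.
Transitive: yes — every two-step R-path is closed by a direct edge.
Only transitive holds.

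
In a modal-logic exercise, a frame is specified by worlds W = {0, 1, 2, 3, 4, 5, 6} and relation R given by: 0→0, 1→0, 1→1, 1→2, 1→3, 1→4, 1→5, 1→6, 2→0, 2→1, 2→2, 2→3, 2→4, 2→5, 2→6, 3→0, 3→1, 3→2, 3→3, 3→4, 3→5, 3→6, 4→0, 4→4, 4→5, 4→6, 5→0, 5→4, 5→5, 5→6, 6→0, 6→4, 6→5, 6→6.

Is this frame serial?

Yes

Serial: yes — every world has a successor (e.g. 0 R 0).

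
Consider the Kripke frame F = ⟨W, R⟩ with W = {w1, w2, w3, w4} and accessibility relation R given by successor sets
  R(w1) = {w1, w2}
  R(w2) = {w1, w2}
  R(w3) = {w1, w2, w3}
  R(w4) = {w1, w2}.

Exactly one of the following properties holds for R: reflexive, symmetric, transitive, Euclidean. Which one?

Reflexive: no — w4 is not related to itself.
Symmetric: no — w3 R w1 but not w1 R w3.
Transitive: yes — every two-step R-path is closed by a direct edge.
Euclidean: no — w3 R w1 and w3 R w3, but not w1 R w3.
Only transitive holds.

transitive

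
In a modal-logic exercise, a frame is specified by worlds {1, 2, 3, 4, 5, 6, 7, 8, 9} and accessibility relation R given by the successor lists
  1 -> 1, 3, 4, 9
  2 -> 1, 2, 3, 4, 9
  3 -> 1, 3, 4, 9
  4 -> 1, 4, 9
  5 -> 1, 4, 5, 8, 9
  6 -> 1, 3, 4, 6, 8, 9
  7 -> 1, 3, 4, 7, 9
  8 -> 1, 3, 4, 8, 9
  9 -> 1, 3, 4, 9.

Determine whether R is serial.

Yes

Serial: yes — every world has a successor (e.g. 1 R 1).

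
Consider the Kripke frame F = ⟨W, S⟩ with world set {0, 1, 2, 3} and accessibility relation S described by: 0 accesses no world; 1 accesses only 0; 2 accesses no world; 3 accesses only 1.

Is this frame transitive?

Transitive: no — 3 S 1 and 1 S 0, but not 3 S 0.

No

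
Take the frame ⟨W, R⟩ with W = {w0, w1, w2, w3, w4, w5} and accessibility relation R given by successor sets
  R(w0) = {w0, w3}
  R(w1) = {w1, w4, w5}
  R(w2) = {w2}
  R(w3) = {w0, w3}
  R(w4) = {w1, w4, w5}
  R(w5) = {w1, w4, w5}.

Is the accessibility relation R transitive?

Transitive: yes — every two-step R-path is closed by a direct edge.

Yes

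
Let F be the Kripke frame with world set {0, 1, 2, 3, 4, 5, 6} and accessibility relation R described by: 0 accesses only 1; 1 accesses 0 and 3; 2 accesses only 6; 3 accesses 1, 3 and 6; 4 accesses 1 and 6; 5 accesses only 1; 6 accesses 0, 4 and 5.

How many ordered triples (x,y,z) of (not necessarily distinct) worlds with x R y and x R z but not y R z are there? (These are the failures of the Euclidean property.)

24

Enumerating: (0,1,1), (1,0,0), (1,0,3), (1,3,0), (2,6,6), (3,1,1), (3,1,6), (3,6,1), (3,6,3), (3,6,6), (4,1,1), (4,1,6), … and 12 more.
Total: 24.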